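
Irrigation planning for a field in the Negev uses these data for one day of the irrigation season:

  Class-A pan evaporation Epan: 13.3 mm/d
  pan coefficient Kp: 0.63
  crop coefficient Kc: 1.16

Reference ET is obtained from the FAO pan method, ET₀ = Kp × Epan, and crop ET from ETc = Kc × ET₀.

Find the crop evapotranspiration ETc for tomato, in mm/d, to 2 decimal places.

ET₀ = 0.63 × 13.3 = 8.3790 mm/d
ETc = Kc × ET₀ = 1.16 × 8.3790 = 9.7196 mm/d

9.72 mm/d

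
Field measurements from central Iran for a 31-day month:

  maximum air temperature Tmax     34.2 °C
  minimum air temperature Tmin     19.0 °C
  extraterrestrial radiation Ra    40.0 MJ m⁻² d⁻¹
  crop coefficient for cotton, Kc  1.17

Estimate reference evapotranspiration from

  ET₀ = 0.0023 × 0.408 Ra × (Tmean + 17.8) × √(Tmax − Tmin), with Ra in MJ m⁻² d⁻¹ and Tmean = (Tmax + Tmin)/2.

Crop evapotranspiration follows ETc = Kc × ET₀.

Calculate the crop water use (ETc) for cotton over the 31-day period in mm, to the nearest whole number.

Tmean = (34.2 + 19.0)/2 = 26.60 °C
0.408 Ra = 0.408 × 40.0 = 16.3200 mm/d equivalent
ET₀ = 0.0023 × 16.3200 × (26.60 + 17.8) × √15.2 = 0.0023 × 16.3200 × 44.40 × 3.8987 = 6.4976 mm/d
ETc = Kc × ET₀ = 1.17 × 6.4976 = 7.6022 mm/d
Over 31 days: 7.6022 × 31 = 235.668 mm

236 mm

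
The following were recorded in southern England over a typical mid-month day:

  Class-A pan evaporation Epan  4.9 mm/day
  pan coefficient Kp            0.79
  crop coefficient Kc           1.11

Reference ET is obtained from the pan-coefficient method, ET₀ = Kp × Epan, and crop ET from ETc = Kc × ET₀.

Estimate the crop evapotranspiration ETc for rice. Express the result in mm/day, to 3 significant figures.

4.30 mm/day

ET₀ = 0.79 × 4.9 = 3.8710 mm/d
ETc = Kc × ET₀ = 1.11 × 3.8710 = 4.2968 mm/d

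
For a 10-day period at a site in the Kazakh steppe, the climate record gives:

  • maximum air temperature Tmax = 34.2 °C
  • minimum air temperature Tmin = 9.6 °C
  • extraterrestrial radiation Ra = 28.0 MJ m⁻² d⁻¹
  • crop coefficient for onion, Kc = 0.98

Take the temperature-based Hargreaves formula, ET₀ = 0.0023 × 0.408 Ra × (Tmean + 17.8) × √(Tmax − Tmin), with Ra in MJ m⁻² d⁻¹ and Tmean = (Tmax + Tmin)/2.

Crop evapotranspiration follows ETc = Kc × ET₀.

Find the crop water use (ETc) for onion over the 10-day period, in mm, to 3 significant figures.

50.7 mm

Tmean = (34.2 + 9.6)/2 = 21.90 °C
0.408 Ra = 0.408 × 28.0 = 11.4240 mm/d equivalent
ET₀ = 0.0023 × 11.4240 × (21.90 + 17.8) × √24.6 = 0.0023 × 11.4240 × 39.70 × 4.9598 = 5.1737 mm/d
ETc = Kc × ET₀ = 0.98 × 5.1737 = 5.0702 mm/d
Over 10 days: 5.0702 × 10 = 50.702 mm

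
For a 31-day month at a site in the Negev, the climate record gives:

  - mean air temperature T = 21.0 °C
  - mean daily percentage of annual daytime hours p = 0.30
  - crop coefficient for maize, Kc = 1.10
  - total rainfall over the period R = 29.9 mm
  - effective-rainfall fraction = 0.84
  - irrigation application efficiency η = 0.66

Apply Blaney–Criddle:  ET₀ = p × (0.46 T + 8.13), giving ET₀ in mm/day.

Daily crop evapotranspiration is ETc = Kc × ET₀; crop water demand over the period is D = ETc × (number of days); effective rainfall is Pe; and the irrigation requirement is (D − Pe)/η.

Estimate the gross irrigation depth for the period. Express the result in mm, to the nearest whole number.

238 mm

ET₀ = 0.30 × (0.46 × 21.0 + 8.13) = 0.30 × 17.790 = 5.3370 mm/d
ETc = Kc × ET₀ = 1.10 × 5.3370 = 5.8707 mm/d
Crop demand D = ETc × 31 d = 5.8707 × 31 = 181.992 mm
Pe = 0.84 × 29.9 = 25.116 mm
D − Pe = 181.992 − 25.116 = 156.876 mm
Gross irrigation = 156.876 / 0.66 = 237.691 mm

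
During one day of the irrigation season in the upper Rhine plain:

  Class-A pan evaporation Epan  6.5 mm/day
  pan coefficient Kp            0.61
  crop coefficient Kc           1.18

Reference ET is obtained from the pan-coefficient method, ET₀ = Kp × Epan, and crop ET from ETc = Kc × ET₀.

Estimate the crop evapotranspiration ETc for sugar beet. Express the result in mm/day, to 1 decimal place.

4.7 mm/day

ET₀ = 0.61 × 6.5 = 3.9650 mm/d
ETc = Kc × ET₀ = 1.18 × 3.9650 = 4.6787 mm/d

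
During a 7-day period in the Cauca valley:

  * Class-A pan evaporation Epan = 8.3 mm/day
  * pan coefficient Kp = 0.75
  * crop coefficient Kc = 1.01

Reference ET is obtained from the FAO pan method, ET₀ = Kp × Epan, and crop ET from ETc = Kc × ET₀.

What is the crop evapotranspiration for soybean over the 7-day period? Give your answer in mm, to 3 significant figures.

ET₀ = 0.75 × 8.3 = 6.2250 mm/d
ETc = Kc × ET₀ = 1.01 × 6.2250 = 6.2873 mm/d
Over 7 days: 6.2873 × 7 = 44.011 mm

44.0 mm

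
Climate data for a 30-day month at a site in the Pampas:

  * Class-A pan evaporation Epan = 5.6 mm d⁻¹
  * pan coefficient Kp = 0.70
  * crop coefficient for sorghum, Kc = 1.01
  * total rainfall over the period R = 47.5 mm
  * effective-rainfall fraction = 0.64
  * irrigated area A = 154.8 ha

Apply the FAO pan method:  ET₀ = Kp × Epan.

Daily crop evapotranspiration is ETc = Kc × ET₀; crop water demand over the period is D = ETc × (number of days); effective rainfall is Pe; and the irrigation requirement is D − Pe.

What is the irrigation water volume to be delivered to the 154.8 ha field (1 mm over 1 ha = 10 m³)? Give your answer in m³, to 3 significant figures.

ET₀ = 0.70 × 5.6 = 3.9200 mm/d
ETc = Kc × ET₀ = 1.01 × 3.9200 = 3.9592 mm/d
Crop demand D = ETc × 30 d = 3.9592 × 30 = 118.776 mm
Pe = 0.64 × 47.5 = 30.400 mm
D − Pe = 118.776 − 30.400 = 88.376 mm
Volume = 88.376 mm × 154.8 ha × 10 = 136806.0 m³

137000 m³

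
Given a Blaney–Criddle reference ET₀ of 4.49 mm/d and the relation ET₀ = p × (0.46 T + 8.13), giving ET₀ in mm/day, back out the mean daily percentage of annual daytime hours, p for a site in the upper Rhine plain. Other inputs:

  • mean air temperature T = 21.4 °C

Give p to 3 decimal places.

p = ET₀ / (0.46 T + 8.13) = 4.49 / (0.46 × 21.4 + 8.13) = 4.49 / 17.974 = 0.2498

0.250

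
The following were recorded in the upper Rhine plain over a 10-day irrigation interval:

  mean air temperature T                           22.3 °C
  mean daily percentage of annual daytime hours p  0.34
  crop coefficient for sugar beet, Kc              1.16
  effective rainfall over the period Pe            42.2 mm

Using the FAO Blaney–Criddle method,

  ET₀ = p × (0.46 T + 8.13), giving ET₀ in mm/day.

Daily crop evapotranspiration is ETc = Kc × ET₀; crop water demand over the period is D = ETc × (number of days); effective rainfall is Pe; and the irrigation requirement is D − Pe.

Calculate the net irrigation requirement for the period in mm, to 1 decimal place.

30.3 mm

ET₀ = 0.34 × (0.46 × 22.3 + 8.13) = 0.34 × 18.388 = 6.2519 mm/d
ETc = Kc × ET₀ = 1.16 × 6.2519 = 7.2522 mm/d
Crop demand D = ETc × 10 d = 7.2522 × 10 = 72.522 mm
D − Pe = 72.522 − 42.2 = 30.322 mm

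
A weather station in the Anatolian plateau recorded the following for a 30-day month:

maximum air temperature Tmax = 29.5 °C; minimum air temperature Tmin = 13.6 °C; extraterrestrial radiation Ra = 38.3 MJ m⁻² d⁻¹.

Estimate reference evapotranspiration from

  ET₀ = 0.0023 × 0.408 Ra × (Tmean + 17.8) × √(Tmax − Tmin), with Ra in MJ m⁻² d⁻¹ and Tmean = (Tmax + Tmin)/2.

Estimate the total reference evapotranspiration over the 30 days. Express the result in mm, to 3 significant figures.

Tmean = (29.5 + 13.6)/2 = 21.55 °C
0.408 Ra = 0.408 × 38.3 = 15.6264 mm/d equivalent
ET₀ = 0.0023 × 15.6264 × (21.55 + 17.8) × √15.9 = 0.0023 × 15.6264 × 39.35 × 3.9875 = 5.6394 mm/d
Over 30 days: 5.6394 × 30 = 169.182 mm

169 mm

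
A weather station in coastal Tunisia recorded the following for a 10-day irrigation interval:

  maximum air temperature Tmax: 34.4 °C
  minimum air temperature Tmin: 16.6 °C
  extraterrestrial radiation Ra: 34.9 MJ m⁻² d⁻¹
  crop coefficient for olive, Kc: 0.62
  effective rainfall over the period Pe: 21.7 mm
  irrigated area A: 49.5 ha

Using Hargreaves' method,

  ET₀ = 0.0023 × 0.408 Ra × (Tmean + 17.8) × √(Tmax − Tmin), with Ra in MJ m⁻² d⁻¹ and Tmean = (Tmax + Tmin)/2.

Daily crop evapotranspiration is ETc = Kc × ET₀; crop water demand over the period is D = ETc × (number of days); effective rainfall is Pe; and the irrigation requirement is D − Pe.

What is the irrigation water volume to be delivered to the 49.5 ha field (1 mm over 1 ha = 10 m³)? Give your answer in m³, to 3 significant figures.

Tmean = (34.4 + 16.6)/2 = 25.50 °C
0.408 Ra = 0.408 × 34.9 = 14.2392 mm/d equivalent
ET₀ = 0.0023 × 14.2392 × (25.50 + 17.8) × √17.8 = 0.0023 × 14.2392 × 43.30 × 4.2190 = 5.9829 mm/d
ETc = Kc × ET₀ = 0.62 × 5.9829 = 3.7094 mm/d
Crop demand D = ETc × 10 d = 3.7094 × 10 = 37.094 mm
D − Pe = 37.094 − 21.7 = 15.394 mm
Volume = 15.394 mm × 49.5 ha × 10 = 7620.0 m³

7620 m³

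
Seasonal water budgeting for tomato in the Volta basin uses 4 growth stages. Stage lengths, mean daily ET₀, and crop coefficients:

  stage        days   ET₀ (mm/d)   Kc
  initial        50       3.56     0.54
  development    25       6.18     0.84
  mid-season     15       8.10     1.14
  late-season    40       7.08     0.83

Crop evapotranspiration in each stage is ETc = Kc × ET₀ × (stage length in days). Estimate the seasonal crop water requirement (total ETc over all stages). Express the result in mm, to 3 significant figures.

599 mm

initial: 0.54 × 3.56 × 50 = 96.12 mm
development: 0.84 × 6.18 × 25 = 129.78 mm
mid-season: 1.14 × 8.10 × 15 = 138.51 mm
late-season: 0.83 × 7.08 × 40 = 235.06 mm
Seasonal total = 599.47 mm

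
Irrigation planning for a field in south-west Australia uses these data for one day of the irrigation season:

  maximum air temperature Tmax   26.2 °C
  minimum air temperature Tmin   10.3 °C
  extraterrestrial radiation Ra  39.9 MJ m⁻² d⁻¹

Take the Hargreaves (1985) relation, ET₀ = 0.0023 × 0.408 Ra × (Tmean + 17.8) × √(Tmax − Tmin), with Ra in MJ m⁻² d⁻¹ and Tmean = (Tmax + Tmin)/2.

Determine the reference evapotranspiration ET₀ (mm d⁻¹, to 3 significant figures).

Tmean = (26.2 + 10.3)/2 = 18.25 °C
0.408 Ra = 0.408 × 39.9 = 16.2792 mm/d equivalent
ET₀ = 0.0023 × 16.2792 × (18.25 + 17.8) × √15.9 = 0.0023 × 16.2792 × 36.05 × 3.9875 = 5.3823 mm/d

5.38 mm d⁻¹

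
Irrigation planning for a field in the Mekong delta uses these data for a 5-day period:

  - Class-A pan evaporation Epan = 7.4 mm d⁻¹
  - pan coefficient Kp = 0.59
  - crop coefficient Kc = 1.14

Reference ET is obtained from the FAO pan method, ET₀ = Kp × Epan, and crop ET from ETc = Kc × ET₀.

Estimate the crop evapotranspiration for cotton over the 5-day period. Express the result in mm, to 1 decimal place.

ET₀ = 0.59 × 7.4 = 4.3660 mm/d
ETc = Kc × ET₀ = 1.14 × 4.3660 = 4.9772 mm/d
Over 5 days: 4.9772 × 5 = 24.886 mm

24.9 mm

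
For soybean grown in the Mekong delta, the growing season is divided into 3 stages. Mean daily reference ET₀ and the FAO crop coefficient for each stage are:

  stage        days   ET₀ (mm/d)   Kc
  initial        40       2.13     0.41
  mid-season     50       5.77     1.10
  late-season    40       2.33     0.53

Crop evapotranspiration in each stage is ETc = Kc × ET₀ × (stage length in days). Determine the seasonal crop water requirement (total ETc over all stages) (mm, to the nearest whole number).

402 mm

initial: 0.41 × 2.13 × 40 = 34.93 mm
mid-season: 1.10 × 5.77 × 50 = 317.35 mm
late-season: 0.53 × 2.33 × 40 = 49.40 mm
Seasonal total = 401.68 mm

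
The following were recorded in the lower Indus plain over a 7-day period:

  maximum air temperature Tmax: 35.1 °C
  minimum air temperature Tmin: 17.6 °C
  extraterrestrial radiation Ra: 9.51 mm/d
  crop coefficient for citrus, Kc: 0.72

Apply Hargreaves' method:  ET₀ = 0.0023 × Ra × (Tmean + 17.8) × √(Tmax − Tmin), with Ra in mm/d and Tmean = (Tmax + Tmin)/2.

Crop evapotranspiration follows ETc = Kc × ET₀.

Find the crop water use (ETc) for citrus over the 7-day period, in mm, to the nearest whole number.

Tmean = (35.1 + 17.6)/2 = 26.35 °C
ET₀ = 0.0023 × 9.51 × (26.35 + 17.8) × √17.5 = 0.0023 × 9.51 × 44.15 × 4.1833 = 4.0398 mm/d
ETc = Kc × ET₀ = 0.72 × 4.0398 = 2.9087 mm/d
Over 7 days: 2.9087 × 7 = 20.361 mm

20 mm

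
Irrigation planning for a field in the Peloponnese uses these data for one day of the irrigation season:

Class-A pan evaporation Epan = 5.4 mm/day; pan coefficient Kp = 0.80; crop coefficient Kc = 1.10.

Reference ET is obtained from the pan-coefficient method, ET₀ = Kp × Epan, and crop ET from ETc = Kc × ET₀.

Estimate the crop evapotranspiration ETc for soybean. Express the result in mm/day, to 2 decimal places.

4.75 mm/day

ET₀ = 0.80 × 5.4 = 4.3200 mm/d
ETc = Kc × ET₀ = 1.10 × 4.3200 = 4.7520 mm/d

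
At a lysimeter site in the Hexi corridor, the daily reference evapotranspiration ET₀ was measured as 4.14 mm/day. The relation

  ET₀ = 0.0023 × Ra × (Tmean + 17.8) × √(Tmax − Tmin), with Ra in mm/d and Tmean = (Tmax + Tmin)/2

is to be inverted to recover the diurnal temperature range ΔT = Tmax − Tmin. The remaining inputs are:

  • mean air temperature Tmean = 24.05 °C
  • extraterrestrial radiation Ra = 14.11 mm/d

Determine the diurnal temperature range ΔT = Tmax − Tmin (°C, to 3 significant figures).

9.29 °C

√ΔT = ET₀ / [0.0023 × Ra × (Tmean+17.8)] = 4.14 / (0.0023 × 14.11 × 41.85) = 3.0482
ΔT = 3.0482² = 9.292 °C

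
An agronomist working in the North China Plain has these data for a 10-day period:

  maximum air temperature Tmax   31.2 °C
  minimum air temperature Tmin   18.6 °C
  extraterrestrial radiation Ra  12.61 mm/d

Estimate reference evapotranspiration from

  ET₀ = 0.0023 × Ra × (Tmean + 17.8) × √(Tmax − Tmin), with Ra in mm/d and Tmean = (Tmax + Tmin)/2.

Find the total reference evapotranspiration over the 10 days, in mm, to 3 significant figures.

44.0 mm

Tmean = (31.2 + 18.6)/2 = 24.90 °C
ET₀ = 0.0023 × 12.61 × (24.90 + 17.8) × √12.6 = 0.0023 × 12.61 × 42.70 × 3.5496 = 4.3959 mm/d
Over 10 days: 4.3959 × 10 = 43.959 mm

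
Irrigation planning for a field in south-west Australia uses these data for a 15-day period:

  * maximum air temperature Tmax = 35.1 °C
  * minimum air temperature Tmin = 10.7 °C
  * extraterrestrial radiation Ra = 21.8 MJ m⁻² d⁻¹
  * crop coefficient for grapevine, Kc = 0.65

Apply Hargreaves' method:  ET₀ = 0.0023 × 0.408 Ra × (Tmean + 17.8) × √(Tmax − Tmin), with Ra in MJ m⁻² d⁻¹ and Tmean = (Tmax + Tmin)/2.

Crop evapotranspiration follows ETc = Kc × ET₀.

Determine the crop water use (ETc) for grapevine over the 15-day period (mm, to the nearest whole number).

Tmean = (35.1 + 10.7)/2 = 22.90 °C
0.408 Ra = 0.408 × 21.8 = 8.8944 mm/d equivalent
ET₀ = 0.0023 × 8.8944 × (22.90 + 17.8) × √24.4 = 0.0023 × 8.8944 × 40.70 × 4.9396 = 4.1127 mm/d
ETc = Kc × ET₀ = 0.65 × 4.1127 = 2.6733 mm/d
Over 15 days: 2.6733 × 15 = 40.100 mm

40 mm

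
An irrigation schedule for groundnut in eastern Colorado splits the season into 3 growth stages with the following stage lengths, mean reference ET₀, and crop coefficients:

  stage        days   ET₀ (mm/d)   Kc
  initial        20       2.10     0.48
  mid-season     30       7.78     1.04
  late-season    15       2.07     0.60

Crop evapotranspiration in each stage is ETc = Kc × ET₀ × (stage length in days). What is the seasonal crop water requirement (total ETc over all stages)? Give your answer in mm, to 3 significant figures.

initial: 0.48 × 2.10 × 20 = 20.16 mm
mid-season: 1.04 × 7.78 × 30 = 242.74 mm
late-season: 0.60 × 2.07 × 15 = 18.63 mm
Seasonal total = 281.53 mm

282 mm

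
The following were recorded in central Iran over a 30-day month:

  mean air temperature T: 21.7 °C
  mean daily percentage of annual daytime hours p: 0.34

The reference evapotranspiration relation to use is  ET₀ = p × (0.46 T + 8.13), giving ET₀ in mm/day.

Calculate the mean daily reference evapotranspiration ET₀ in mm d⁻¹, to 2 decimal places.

ET₀ = 0.34 × (0.46 × 21.7 + 8.13) = 0.34 × 18.112 = 6.1581 mm/d

6.16 mm d⁻¹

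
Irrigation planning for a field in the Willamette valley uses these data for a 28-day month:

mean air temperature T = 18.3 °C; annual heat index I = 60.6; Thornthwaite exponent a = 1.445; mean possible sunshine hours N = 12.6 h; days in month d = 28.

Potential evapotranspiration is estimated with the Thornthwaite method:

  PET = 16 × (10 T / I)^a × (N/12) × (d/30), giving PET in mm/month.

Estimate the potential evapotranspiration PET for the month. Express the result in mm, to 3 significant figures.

10T/I = 10 × 18.3 / 60.6 = 3.0198
(10T/I)^a = 3.0198^1.445 = 4.9382
Uncorrected PET = 16 × 4.9382 = 79.011 mm
Correction = (N/12)(d/30) = (12.6/12)(28/30) = 0.9800
PET = 79.011 × 0.9800 = 77.431 mm/month

77.4 mm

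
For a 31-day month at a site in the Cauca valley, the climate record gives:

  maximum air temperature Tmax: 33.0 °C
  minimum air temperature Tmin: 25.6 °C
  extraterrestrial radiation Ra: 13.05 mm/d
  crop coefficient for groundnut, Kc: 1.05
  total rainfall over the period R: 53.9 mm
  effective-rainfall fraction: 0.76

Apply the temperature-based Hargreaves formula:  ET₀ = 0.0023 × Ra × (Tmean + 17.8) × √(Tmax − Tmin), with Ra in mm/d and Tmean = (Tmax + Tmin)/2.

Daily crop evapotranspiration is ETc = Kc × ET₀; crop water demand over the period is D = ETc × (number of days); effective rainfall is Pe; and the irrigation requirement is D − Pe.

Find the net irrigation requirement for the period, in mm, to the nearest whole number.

Tmean = (33.0 + 25.6)/2 = 29.30 °C
ET₀ = 0.0023 × 13.05 × (29.30 + 17.8) × √7.4 = 0.0023 × 13.05 × 47.10 × 2.7203 = 3.8457 mm/d
ETc = Kc × ET₀ = 1.05 × 3.8457 = 4.0380 mm/d
Crop demand D = ETc × 31 d = 4.0380 × 31 = 125.178 mm
Pe = 0.76 × 53.9 = 40.964 mm
D − Pe = 125.178 − 40.964 = 84.214 mm

84 mm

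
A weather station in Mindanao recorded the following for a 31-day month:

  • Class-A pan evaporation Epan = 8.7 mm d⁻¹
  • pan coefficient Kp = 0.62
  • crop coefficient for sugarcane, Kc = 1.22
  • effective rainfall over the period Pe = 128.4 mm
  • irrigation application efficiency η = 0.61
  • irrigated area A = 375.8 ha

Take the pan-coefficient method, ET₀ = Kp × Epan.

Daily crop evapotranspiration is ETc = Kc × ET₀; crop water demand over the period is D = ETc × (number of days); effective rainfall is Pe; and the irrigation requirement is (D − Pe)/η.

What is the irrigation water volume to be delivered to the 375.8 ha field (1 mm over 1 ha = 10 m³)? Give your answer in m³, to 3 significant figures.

ET₀ = 0.62 × 8.7 = 5.3940 mm/d
ETc = Kc × ET₀ = 1.22 × 5.3940 = 6.5807 mm/d
Crop demand D = ETc × 31 d = 6.5807 × 31 = 204.002 mm
D − Pe = 204.002 − 128.4 = 75.602 mm
Gross irrigation = 75.602 / 0.61 = 123.938 mm
Volume = 123.938 mm × 375.8 ha × 10 = 465759.0 m³

466000 m³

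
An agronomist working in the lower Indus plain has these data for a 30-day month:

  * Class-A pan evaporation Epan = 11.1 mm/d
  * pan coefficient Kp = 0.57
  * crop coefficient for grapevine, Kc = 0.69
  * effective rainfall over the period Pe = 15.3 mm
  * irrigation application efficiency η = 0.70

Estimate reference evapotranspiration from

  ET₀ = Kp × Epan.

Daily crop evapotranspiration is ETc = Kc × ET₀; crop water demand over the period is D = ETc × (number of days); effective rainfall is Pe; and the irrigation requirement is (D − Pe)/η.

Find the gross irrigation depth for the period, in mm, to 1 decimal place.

165.2 mm

ET₀ = 0.57 × 11.1 = 6.3270 mm/d
ETc = Kc × ET₀ = 0.69 × 6.3270 = 4.3656 mm/d
Crop demand D = ETc × 30 d = 4.3656 × 30 = 130.968 mm
D − Pe = 130.968 − 15.3 = 115.668 mm
Gross irrigation = 115.668 / 0.70 = 165.240 mm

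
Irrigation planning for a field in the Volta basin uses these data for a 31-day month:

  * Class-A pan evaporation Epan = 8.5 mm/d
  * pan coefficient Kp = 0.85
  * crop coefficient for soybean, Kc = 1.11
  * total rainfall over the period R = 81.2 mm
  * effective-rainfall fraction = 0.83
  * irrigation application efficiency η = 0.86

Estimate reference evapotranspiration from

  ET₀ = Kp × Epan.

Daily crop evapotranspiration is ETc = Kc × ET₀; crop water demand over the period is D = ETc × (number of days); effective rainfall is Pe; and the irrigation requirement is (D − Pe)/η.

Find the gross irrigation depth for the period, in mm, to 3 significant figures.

ET₀ = 0.85 × 8.5 = 7.2250 mm/d
ETc = Kc × ET₀ = 1.11 × 7.2250 = 8.0198 mm/d
Crop demand D = ETc × 31 d = 8.0198 × 31 = 248.614 mm
Pe = 0.83 × 81.2 = 67.396 mm
D − Pe = 248.614 − 67.396 = 181.218 mm
Gross irrigation = 181.218 / 0.86 = 210.719 mm

211 mm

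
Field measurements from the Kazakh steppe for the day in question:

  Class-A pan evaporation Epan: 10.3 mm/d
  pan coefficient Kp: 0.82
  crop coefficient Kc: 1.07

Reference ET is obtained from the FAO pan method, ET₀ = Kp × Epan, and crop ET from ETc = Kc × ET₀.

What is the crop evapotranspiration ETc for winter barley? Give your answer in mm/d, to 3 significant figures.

9.04 mm/d

ET₀ = 0.82 × 10.3 = 8.4460 mm/d
ETc = Kc × ET₀ = 1.07 × 8.4460 = 9.0372 mm/d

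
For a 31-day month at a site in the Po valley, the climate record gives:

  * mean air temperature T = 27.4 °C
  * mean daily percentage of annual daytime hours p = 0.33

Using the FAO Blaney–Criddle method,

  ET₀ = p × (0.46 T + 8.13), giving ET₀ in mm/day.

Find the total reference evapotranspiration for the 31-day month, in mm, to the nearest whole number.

ET₀ = 0.33 × (0.46 × 27.4 + 8.13) = 0.33 × 20.734 = 6.8422 mm/d
Monthly total = 6.8422 × 31 = 212.108 mm

212 mm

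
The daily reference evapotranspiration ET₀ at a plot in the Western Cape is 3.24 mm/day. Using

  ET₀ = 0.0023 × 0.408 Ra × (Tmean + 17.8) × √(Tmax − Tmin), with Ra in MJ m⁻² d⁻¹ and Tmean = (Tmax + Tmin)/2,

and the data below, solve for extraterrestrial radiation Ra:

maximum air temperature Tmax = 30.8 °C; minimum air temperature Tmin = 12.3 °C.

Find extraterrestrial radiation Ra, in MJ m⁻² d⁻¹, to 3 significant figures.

Tmean = (30.8+12.3)/2 = 21.55 °C; ΔT = 18.5
Ra = ET₀ / [0.0023 × 0.408 × (Tmean+17.8) × √ΔT]
   = 3.24 / (0.0023 × 0.408 × 39.35 × 4.3012) = 20.400 MJ m⁻² d⁻¹

20.4 MJ m⁻² d⁻¹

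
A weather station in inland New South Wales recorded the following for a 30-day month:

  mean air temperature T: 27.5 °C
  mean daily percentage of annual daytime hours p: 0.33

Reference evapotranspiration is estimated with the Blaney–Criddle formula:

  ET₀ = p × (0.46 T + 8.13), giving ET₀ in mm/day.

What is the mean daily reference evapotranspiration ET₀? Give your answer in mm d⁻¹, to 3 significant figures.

ET₀ = 0.33 × (0.46 × 27.5 + 8.13) = 0.33 × 20.780 = 6.8574 mm/d

6.86 mm d⁻¹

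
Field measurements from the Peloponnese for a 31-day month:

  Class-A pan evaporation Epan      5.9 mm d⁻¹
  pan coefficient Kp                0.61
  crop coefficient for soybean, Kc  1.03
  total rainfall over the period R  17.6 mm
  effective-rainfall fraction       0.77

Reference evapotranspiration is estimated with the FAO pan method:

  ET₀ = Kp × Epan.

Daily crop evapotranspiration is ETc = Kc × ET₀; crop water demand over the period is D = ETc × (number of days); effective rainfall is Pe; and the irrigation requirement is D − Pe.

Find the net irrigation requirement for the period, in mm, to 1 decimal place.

ET₀ = 0.61 × 5.9 = 3.5990 mm/d
ETc = Kc × ET₀ = 1.03 × 3.5990 = 3.7070 mm/d
Crop demand D = ETc × 31 d = 3.7070 × 31 = 114.917 mm
Pe = 0.77 × 17.6 = 13.552 mm
D − Pe = 114.917 − 13.552 = 101.365 mm

101.4 mm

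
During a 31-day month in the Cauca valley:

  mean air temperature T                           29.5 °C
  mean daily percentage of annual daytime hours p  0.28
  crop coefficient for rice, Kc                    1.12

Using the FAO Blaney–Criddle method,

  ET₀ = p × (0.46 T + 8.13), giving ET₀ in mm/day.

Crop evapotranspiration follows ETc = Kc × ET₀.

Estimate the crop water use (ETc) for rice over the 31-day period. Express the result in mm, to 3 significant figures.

211 mm

ET₀ = 0.28 × (0.46 × 29.5 + 8.13) = 0.28 × 21.700 = 6.0760 mm/d
ETc = Kc × ET₀ = 1.12 × 6.0760 = 6.8051 mm/d
Over 31 days: 6.8051 × 31 = 210.958 mm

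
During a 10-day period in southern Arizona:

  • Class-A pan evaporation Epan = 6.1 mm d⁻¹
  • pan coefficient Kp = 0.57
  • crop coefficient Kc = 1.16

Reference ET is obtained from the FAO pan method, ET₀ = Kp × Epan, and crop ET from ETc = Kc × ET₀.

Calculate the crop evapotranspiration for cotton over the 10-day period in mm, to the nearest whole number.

ET₀ = 0.57 × 6.1 = 3.4770 mm/d
ETc = Kc × ET₀ = 1.16 × 3.4770 = 4.0333 mm/d
Over 10 days: 4.0333 × 10 = 40.333 mm

40 mm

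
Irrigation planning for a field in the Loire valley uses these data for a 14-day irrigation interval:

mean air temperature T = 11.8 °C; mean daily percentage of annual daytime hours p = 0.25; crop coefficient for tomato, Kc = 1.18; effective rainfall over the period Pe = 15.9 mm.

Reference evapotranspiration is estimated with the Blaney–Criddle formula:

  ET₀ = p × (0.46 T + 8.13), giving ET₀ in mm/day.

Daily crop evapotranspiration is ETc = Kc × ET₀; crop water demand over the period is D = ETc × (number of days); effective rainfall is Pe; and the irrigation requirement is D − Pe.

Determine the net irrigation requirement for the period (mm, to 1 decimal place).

ET₀ = 0.25 × (0.46 × 11.8 + 8.13) = 0.25 × 13.558 = 3.3895 mm/d
ETc = Kc × ET₀ = 1.18 × 3.3895 = 3.9996 mm/d
Crop demand D = ETc × 14 d = 3.9996 × 14 = 55.994 mm
D − Pe = 55.994 − 15.9 = 40.094 mm

40.1 mm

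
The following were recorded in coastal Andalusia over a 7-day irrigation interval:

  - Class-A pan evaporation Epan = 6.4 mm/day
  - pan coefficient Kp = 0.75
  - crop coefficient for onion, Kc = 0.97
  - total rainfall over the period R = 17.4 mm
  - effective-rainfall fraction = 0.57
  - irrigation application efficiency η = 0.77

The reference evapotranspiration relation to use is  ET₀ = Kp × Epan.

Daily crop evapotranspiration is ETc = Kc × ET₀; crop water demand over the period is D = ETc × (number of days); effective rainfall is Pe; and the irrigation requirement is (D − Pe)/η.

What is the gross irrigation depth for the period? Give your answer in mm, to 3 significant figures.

ET₀ = 0.75 × 6.4 = 4.8000 mm/d
ETc = Kc × ET₀ = 0.97 × 4.8000 = 4.6560 mm/d
Crop demand D = ETc × 7 d = 4.6560 × 7 = 32.592 mm
Pe = 0.57 × 17.4 = 9.918 mm
D − Pe = 32.592 − 9.918 = 22.674 mm
Gross irrigation = 22.674 / 0.77 = 29.447 mm

29.4 mm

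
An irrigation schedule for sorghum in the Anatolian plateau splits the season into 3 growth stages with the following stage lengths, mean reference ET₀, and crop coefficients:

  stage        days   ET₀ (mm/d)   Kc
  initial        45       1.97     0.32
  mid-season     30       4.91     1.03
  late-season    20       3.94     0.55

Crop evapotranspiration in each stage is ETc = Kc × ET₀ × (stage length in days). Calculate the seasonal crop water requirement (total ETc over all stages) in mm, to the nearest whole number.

223 mm

initial: 0.32 × 1.97 × 45 = 28.37 mm
mid-season: 1.03 × 4.91 × 30 = 151.72 mm
late-season: 0.55 × 3.94 × 20 = 43.34 mm
Seasonal total = 223.43 mm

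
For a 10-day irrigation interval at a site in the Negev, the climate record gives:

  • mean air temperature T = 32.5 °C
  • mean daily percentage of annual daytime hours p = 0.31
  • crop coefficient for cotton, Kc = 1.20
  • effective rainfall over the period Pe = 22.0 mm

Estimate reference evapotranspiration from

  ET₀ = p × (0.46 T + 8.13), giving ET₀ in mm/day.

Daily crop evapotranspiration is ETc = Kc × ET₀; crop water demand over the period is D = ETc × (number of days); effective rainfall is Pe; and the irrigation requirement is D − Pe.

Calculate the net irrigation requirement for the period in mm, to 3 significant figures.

ET₀ = 0.31 × (0.46 × 32.5 + 8.13) = 0.31 × 23.080 = 7.1548 mm/d
ETc = Kc × ET₀ = 1.20 × 7.1548 = 8.5858 mm/d
Crop demand D = ETc × 10 d = 8.5858 × 10 = 85.858 mm
D − Pe = 85.858 − 22.0 = 63.858 mm

63.9 mm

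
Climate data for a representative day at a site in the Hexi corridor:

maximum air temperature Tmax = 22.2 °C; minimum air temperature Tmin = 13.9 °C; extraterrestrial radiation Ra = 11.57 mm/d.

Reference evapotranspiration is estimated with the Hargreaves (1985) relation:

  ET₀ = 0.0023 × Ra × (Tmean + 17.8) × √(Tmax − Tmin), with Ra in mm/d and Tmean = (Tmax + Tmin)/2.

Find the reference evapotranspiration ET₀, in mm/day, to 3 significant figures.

2.75 mm/day

Tmean = (22.2 + 13.9)/2 = 18.05 °C
ET₀ = 0.0023 × 11.57 × (18.05 + 17.8) × √8.3 = 0.0023 × 11.57 × 35.85 × 2.8810 = 2.7485 mm/d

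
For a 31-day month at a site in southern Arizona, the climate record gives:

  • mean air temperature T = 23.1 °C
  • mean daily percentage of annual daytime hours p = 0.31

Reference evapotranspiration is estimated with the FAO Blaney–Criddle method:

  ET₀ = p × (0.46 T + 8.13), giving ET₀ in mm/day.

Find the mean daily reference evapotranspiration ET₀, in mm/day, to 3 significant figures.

5.81 mm/day

ET₀ = 0.31 × (0.46 × 23.1 + 8.13) = 0.31 × 18.756 = 5.8144 mm/d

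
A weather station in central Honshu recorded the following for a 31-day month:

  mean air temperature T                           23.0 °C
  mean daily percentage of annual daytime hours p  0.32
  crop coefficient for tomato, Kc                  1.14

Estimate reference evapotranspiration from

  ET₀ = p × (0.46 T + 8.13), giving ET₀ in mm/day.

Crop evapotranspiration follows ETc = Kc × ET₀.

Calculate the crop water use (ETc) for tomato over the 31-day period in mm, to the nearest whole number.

ET₀ = 0.32 × (0.46 × 23.0 + 8.13) = 0.32 × 18.710 = 5.9872 mm/d
ETc = Kc × ET₀ = 1.14 × 5.9872 = 6.8254 mm/d
Over 31 days: 6.8254 × 31 = 211.587 mm

212 mm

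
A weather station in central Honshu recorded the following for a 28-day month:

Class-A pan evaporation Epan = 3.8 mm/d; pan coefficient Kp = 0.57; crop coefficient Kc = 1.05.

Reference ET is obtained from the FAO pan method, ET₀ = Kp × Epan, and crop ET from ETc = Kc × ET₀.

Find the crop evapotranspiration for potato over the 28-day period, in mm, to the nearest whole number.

64 mm

ET₀ = 0.57 × 3.8 = 2.1660 mm/d
ETc = Kc × ET₀ = 1.05 × 2.1660 = 2.2743 mm/d
Over 28 days: 2.2743 × 28 = 63.680 mm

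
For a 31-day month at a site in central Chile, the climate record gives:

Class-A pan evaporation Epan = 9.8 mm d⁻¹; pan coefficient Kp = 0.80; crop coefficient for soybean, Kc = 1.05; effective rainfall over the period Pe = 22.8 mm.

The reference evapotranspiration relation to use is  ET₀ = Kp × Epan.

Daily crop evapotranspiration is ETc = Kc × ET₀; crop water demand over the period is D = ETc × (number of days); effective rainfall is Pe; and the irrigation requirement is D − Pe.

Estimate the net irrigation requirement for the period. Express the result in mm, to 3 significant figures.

232 mm

ET₀ = 0.80 × 9.8 = 7.8400 mm/d
ETc = Kc × ET₀ = 1.05 × 7.8400 = 8.2320 mm/d
Crop demand D = ETc × 31 d = 8.2320 × 31 = 255.192 mm
D − Pe = 255.192 − 22.8 = 232.392 mm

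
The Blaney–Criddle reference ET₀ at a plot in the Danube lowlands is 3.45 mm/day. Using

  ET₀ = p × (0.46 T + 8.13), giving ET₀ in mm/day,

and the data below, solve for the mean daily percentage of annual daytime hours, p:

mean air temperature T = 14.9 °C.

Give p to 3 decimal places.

0.230

p = ET₀ / (0.46 T + 8.13) = 3.45 / (0.46 × 14.9 + 8.13) = 3.45 / 14.984 = 0.2302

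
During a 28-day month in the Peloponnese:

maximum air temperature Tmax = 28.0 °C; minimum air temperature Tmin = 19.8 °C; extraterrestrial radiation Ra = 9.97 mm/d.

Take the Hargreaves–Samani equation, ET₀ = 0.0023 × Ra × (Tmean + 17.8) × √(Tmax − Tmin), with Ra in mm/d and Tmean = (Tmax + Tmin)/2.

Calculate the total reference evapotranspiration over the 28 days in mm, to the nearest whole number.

Tmean = (28.0 + 19.8)/2 = 23.90 °C
ET₀ = 0.0023 × 9.97 × (23.90 + 17.8) × √8.2 = 0.0023 × 9.97 × 41.70 × 2.8636 = 2.7382 mm/d
Over 28 days: 2.7382 × 28 = 76.670 mm

77 mm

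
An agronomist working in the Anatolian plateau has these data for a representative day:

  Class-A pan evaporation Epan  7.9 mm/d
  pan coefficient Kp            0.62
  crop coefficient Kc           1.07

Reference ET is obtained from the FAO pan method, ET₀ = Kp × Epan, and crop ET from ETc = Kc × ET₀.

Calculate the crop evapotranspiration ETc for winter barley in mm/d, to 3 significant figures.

5.24 mm/d

ET₀ = 0.62 × 7.9 = 4.8980 mm/d
ETc = Kc × ET₀ = 1.07 × 4.8980 = 5.2409 mm/d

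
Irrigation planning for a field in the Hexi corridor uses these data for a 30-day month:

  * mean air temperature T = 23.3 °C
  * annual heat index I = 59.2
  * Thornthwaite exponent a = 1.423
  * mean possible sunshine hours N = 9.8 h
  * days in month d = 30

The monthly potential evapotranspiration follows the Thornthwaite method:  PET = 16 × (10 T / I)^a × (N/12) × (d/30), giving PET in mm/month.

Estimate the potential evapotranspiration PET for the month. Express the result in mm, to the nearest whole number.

10T/I = 10 × 23.3 / 59.2 = 3.9358
(10T/I)^a = 3.9358^1.423 = 7.0264
Uncorrected PET = 16 × 7.0264 = 112.422 mm
Correction = (N/12)(d/30) = (9.8/12)(30/30) = 0.8167
PET = 112.422 × 0.8167 = 91.815 mm/month

92 mm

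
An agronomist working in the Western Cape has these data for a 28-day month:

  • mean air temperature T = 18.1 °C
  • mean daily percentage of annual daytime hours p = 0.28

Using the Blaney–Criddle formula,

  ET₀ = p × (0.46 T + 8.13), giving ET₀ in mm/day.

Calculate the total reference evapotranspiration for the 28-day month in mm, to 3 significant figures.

ET₀ = 0.28 × (0.46 × 18.1 + 8.13) = 0.28 × 16.456 = 4.6077 mm/d
Monthly total = 4.6077 × 28 = 129.016 mm

129 mm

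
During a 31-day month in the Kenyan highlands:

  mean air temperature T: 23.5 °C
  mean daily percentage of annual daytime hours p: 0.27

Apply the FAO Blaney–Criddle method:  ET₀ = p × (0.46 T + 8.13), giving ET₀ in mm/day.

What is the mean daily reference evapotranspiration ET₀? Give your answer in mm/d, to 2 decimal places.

ET₀ = 0.27 × (0.46 × 23.5 + 8.13) = 0.27 × 18.940 = 5.1138 mm/d

5.11 mm/d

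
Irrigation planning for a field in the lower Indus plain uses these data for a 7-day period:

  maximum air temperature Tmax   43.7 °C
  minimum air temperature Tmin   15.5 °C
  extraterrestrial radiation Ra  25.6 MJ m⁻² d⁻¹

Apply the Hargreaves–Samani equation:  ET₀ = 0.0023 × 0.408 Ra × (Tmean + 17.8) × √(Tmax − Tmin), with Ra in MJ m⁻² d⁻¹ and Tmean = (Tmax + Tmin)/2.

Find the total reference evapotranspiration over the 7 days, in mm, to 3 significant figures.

Tmean = (43.7 + 15.5)/2 = 29.60 °C
0.408 Ra = 0.408 × 25.6 = 10.4448 mm/d equivalent
ET₀ = 0.0023 × 10.4448 × (29.60 + 17.8) × √28.2 = 0.0023 × 10.4448 × 47.40 × 5.3104 = 6.0469 mm/d
Over 7 days: 6.0469 × 7 = 42.328 mm

42.3 mm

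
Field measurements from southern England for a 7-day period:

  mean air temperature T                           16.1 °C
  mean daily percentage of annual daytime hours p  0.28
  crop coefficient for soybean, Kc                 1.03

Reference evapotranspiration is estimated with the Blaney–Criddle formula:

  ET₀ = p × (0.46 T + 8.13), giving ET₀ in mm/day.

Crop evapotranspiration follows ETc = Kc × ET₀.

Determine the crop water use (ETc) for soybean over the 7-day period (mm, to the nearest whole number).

31 mm

ET₀ = 0.28 × (0.46 × 16.1 + 8.13) = 0.28 × 15.536 = 4.3501 mm/d
ETc = Kc × ET₀ = 1.03 × 4.3501 = 4.4806 mm/d
Over 7 days: 4.4806 × 7 = 31.364 mm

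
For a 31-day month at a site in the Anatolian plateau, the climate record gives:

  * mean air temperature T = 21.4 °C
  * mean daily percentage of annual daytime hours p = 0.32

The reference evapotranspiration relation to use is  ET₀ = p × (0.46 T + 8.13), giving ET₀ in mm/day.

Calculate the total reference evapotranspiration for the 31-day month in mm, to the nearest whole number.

178 mm

ET₀ = 0.32 × (0.46 × 21.4 + 8.13) = 0.32 × 17.974 = 5.7517 mm/d
Monthly total = 5.7517 × 31 = 178.303 mm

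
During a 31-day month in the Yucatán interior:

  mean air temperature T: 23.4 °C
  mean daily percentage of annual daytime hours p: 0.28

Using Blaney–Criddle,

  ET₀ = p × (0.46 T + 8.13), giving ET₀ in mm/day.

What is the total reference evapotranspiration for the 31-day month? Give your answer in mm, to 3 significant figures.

ET₀ = 0.28 × (0.46 × 23.4 + 8.13) = 0.28 × 18.894 = 5.2903 mm/d
Monthly total = 5.2903 × 31 = 163.999 mm

164 mm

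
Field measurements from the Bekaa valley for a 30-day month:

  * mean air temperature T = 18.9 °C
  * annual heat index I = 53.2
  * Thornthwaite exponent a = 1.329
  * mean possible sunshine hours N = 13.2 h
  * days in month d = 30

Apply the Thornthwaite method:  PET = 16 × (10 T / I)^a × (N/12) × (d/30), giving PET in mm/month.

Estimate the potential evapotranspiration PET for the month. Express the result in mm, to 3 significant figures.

10T/I = 10 × 18.9 / 53.2 = 3.5526
(10T/I)^a = 3.5526^1.329 = 5.3911
Uncorrected PET = 16 × 5.3911 = 86.258 mm
Correction = (N/12)(d/30) = (13.2/12)(30/30) = 1.1000
PET = 86.258 × 1.1000 = 94.884 mm/month

94.9 mm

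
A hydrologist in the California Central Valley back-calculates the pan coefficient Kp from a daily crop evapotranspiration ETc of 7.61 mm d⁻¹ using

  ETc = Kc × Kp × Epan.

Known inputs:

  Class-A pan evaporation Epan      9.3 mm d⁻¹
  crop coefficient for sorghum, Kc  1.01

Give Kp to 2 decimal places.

ETc = Kc × Kp × Epan  ⇒  Kp = ETc / (Kc × Epan)
Kp = 7.61 / (1.01 × 9.3) = 7.61 / 9.393 = 0.8102

0.81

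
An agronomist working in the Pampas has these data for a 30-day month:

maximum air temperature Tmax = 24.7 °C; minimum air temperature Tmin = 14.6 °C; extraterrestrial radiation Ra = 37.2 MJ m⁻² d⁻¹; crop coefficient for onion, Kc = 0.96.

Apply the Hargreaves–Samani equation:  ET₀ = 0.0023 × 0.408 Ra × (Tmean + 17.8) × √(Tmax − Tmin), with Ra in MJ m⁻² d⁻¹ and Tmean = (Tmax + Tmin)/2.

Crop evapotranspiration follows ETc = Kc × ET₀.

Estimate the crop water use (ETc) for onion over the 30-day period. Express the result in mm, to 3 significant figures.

120 mm

Tmean = (24.7 + 14.6)/2 = 19.65 °C
0.408 Ra = 0.408 × 37.2 = 15.1776 mm/d equivalent
ET₀ = 0.0023 × 15.1776 × (19.65 + 17.8) × √10.1 = 0.0023 × 15.1776 × 37.45 × 3.1780 = 4.1547 mm/d
ETc = Kc × ET₀ = 0.96 × 4.1547 = 3.9885 mm/d
Over 30 days: 3.9885 × 30 = 119.655 mm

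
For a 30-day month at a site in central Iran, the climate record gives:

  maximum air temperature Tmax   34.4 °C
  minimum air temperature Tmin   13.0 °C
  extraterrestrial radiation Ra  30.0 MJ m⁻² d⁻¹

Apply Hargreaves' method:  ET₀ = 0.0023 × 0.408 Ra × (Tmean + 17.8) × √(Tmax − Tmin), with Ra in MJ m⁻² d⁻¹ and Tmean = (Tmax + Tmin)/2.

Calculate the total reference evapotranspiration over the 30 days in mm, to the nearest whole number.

Tmean = (34.4 + 13.0)/2 = 23.70 °C
0.408 Ra = 0.408 × 30.0 = 12.2400 mm/d equivalent
ET₀ = 0.0023 × 12.2400 × (23.70 + 17.8) × √21.4 = 0.0023 × 12.2400 × 41.50 × 4.6260 = 5.4046 mm/d
Over 30 days: 5.4046 × 30 = 162.138 mm

162 mm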